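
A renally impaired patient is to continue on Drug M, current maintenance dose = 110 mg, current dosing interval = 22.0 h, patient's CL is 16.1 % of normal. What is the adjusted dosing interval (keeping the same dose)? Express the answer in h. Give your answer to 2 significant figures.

140 h

To keep the same average steady-state level, dosing rate must scale with clearance.
CL ratio = 16.1 / 100 = 0.1610
New interval (same dose) = 22.0 / 0.1610 = 136.6 h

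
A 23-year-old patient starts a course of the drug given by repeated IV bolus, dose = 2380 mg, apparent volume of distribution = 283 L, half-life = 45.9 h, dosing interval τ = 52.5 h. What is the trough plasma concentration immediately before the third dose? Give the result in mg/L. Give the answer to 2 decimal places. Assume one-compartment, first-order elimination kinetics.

C₀ per dose = Dose / Vd = 2380 / 283 = 8.410 mg/L
k = ln2 / t½ = 0.693147 / 45.9 = 0.01510 h⁻¹
Fraction remaining after one interval: r = e^(−kτ) = e^(−0.01510 × 52.5) = 0.4526
Before dose 3, 2 doses have been given (aged 1τ, 2τ).
C_trough = C₀ × (r + r²) = 8.410 × (0.4526 + 0.2048) = 5.529 mg/L

5.53 mg/L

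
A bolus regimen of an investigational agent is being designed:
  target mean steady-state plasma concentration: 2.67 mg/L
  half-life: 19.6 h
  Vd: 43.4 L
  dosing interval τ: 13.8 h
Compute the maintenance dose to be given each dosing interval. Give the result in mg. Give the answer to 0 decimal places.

k = ln2 / t½ = 0.693147 / 19.6 = 0.03536 h⁻¹
CL = k × Vd = 0.03536 × 43.4 = 1.535 L/h
At steady state, Dose/τ = Css × CL.
Dose = Css × CL × τ = 2.67 × 1.535 × 13.8 = 56.56 mg

57 mg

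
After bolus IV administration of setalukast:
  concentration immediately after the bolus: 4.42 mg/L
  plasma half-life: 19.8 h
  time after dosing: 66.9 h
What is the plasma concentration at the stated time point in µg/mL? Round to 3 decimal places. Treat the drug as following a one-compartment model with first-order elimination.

k = ln2 / t½ = 0.693147 / 19.8 = 0.03501 h⁻¹
C = C₀ · e^(−k·t) = 4.420 × e^(−0.03501 × 66.9)
  = 4.420 × 0.09612 = 0.4249 mg/L
(0.4249 mg/L = 0.4249 µg/mL)

0.425 µg/mL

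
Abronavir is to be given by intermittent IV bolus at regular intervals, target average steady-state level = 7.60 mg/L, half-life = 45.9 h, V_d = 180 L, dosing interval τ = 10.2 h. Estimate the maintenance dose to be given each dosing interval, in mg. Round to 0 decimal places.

211 mg

k = ln2 / t½ = 0.693147 / 45.9 = 0.01510 h⁻¹
CL = k × Vd = 0.01510 × 180 = 2.718 L/h
At steady state, Dose/τ = Css × CL.
Dose = Css × CL × τ = 7.60 × 2.718 × 10.2 = 210.7 mg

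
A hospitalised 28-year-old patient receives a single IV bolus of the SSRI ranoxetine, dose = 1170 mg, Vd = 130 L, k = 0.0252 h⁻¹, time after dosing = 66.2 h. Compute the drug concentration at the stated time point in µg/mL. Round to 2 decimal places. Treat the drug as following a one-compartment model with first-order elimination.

C₀ = Dose / Vd = 1170 / 130 = 9.000 mg/L
C = C₀ · e^(−k·t) = 9.000 × e^(−0.02520 × 66.2)
  = 9.000 × 0.1886 = 1.697 mg/L
(1.697 mg/L = 1.697 µg/mL)

1.70 µg/mL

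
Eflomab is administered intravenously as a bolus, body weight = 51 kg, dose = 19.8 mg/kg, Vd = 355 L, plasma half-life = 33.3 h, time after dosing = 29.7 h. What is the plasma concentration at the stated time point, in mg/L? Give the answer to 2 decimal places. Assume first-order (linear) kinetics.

Total dose = 19.8 × 51 = 1010 mg
C₀ = Dose / Vd = 1010 / 355 = 2.845 mg/L
k = ln2 / t½ = 0.693147 / 33.3 = 0.02082 h⁻¹
C = C₀ · e^(−k·t) = 2.845 × e^(−0.02082 × 29.7)
  = 2.845 × 0.5388 = 1.533 mg/L

1.53 mg/L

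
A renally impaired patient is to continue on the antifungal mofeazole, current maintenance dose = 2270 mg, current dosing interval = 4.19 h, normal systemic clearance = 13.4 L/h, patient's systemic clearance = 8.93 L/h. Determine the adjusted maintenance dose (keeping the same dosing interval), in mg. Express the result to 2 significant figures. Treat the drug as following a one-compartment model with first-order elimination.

To keep the same average steady-state level, dosing rate must scale with clearance.
CL ratio = 8.93 / 13.4 = 0.6664
New dose (same interval) = 2270 × 0.6664 = 1513 mg

1500 mg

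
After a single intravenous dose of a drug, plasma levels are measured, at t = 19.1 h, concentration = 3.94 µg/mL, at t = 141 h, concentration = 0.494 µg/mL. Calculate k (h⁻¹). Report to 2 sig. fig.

k = ln(C₁/C₂) / (t₂ − t₁) = ln(3.94/0.494) / (141 − 19.1)
  = 2.076 / 121.9 = 0.01703 h⁻¹

0.017 h⁻¹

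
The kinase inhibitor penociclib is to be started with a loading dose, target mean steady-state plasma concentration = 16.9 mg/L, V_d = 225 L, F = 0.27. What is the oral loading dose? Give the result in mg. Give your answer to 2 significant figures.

14000 mg

LD = Css × Vd / F = 16.9 × 225 / 0.27 = 14080 mg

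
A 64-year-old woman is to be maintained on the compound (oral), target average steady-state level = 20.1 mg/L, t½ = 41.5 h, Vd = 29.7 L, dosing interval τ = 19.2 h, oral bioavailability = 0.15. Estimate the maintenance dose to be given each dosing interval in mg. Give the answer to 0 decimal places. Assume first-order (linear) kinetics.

k = ln2 / t½ = 0.693147 / 41.5 = 0.01670 h⁻¹
CL = k × Vd = 0.01670 × 29.7 = 0.4960 L/h
At steady state, F × (Dose/τ) = Css × CL.
Dose = Css × CL × τ / F = 20.1 × 0.4960 × 19.2 / 0.15 = 1276 mg

1276 mg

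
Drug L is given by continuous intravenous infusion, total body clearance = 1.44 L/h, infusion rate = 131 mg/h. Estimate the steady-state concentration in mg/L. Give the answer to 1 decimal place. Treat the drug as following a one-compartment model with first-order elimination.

At steady state Css = R₀ / CL = 131 / 1.440 = 90.97 mg/L

91.0 mg/L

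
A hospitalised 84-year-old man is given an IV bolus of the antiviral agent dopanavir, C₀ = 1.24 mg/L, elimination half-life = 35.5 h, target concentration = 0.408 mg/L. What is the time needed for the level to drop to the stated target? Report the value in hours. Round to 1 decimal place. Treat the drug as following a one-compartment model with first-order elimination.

56.9 h

k = ln2 / t½ = 0.693147 / 35.5 = 0.01953 h⁻¹
t = ln(C₀ / C) / k = ln(1.240 / 0.408) / 0.01953
  = ln(3.039) / 0.01953 = 1.112 / 0.01953 = 56.94 h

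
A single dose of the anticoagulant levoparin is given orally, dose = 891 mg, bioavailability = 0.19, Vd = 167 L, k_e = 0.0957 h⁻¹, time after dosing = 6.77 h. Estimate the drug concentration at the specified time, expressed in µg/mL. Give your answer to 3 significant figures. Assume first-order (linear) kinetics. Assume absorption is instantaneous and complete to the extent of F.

0.530 µg/mL

Amount reaching circulation = F × Dose = 0.19 × 891.0 = 169.3 mg
C₀ = F·Dose / Vd = 169.3 / 167 = 1.014 mg/L
C = C₀ · e^(−k·t) = 1.014 × e^(−0.09570 × 6.77)
  = 1.014 × 0.5231 = 0.5304 mg/L
(0.5304 mg/L = 0.5304 µg/mL)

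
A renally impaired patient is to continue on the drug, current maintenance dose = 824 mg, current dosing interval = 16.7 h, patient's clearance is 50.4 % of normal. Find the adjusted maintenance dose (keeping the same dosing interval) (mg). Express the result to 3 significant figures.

To keep the same average steady-state level, dosing rate must scale with clearance.
CL ratio = 50.4 / 100 = 0.5040
New dose (same interval) = 824 × 0.5040 = 415.3 mg

415 mg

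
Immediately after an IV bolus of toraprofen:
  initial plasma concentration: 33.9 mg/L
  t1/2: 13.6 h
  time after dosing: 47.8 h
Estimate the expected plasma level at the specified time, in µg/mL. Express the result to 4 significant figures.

k = ln2 / t½ = 0.693147 / 13.6 = 0.05097 h⁻¹
C = C₀ · e^(−k·t) = 33.90 × e^(−0.05097 × 47.8)
  = 33.90 × 0.08748 = 2.966 mg/L
(2.966 mg/L = 2.966 µg/mL)

2.966 µg/mL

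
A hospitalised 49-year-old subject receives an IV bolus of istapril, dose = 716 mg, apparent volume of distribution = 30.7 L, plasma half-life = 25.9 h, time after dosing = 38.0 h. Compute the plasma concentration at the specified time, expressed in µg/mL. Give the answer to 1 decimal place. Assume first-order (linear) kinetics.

8.4 µg/mL

C₀ = Dose / Vd = 716.0 / 30.7 = 23.32 mg/L
k = ln2 / t½ = 0.693147 / 25.9 = 0.02676 h⁻¹
C = C₀ · e^(−k·t) = 23.32 × e^(−0.02676 × 38.0)
  = 23.32 × 0.3617 = 8.435 mg/L
(8.435 mg/L = 8.435 µg/mL)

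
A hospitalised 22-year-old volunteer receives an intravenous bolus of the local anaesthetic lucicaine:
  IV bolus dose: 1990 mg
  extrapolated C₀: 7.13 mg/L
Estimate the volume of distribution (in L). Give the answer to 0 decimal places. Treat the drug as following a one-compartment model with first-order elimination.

Vd = Dose / C₀ = 1990 / 7.13 = 279.1 L

279 L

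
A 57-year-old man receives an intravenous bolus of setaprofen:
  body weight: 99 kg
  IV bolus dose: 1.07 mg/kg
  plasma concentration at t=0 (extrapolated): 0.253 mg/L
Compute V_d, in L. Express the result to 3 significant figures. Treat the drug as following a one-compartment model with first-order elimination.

Dose = 1.07 × 99 = 105.9 mg
Vd = Dose / C₀ = 105.9 / 0.253 = 418.6 L

419 L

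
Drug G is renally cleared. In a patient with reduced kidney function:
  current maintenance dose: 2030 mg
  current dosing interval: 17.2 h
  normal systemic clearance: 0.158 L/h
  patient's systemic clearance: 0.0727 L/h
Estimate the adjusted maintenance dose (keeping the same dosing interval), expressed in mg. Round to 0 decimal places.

To keep the same average steady-state level, dosing rate must scale with clearance.
CL ratio = 0.0727 / 0.158 = 0.4601
New dose (same interval) = 2030 × 0.4601 = 934.0 mg

934 mg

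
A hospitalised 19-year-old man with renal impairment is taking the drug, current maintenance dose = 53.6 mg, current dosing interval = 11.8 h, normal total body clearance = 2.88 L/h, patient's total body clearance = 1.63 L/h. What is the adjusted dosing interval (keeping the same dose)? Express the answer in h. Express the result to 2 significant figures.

To keep the same average steady-state level, dosing rate must scale with clearance.
CL ratio = 1.63 / 2.88 = 0.5660
New interval (same dose) = 11.8 / 0.5660 = 20.85 h

21 h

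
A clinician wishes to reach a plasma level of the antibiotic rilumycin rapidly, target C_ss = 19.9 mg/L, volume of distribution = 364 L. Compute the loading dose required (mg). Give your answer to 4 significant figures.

7244 mg

LD = Css × Vd = 19.9 × 364 = 7244 mg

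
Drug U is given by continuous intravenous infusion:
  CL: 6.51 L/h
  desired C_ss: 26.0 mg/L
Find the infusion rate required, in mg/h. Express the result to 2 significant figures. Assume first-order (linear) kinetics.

170 mg/h

At steady state, infusion rate R₀ = Css × CL = 26.0 × 6.510 = 169.3 mg/h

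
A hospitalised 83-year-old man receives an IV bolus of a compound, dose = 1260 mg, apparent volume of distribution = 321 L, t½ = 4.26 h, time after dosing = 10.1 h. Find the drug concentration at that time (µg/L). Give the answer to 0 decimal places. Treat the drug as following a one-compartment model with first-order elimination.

759 µg/L

C₀ = Dose / Vd = 1260 / 321 = 3.925 mg/L
k = ln2 / t½ = 0.693147 / 4.26 = 0.1627 h⁻¹
C = C₀ · e^(−k·t) = 3.925 × e^(−0.1627 × 10.1)
  = 3.925 × 0.1933 = 0.7587 mg/L
Convert: 0.7587 mg/L × 1000 = 758.7 µg/L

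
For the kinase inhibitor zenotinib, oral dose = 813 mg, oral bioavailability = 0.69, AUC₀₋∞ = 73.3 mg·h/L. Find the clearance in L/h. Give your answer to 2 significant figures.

CL = F·Dose / AUC = 0.69 × 813 / 73.3 = 7.653 L/h

7.7 L/h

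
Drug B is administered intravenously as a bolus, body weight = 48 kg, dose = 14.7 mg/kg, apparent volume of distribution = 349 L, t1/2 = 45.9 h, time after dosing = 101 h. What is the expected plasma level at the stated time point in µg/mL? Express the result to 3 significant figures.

Total dose = 14.7 × 48 = 705.6 mg
C₀ = Dose / Vd = 705.6 / 349 = 2.022 mg/L
k = ln2 / t½ = 0.693147 / 45.9 = 0.01510 h⁻¹
C = C₀ · e^(−k·t) = 2.022 × e^(−0.01510 × 101)
  = 2.022 × 0.2176 = 0.4400 mg/L
(0.4400 mg/L = 0.4400 µg/mL)

0.440 µg/mL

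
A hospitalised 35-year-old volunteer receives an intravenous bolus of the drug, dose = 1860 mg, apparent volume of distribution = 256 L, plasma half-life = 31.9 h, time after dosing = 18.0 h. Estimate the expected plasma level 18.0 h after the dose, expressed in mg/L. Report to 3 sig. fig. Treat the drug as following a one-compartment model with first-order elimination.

4.91 mg/L

C₀ = Dose / Vd = 1860 / 256 = 7.266 mg/L
k = ln2 / t½ = 0.693147 / 31.9 = 0.02173 h⁻¹
C = C₀ · e^(−k·t) = 7.266 × e^(−0.02173 × 18.0)
  = 7.266 × 0.6763 = 4.914 mg/L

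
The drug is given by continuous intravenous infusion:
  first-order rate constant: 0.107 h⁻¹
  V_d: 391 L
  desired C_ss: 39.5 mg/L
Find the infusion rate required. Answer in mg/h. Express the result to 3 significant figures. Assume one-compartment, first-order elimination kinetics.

1650 mg/h

CL = k × Vd = 0.1070 × 391 = 41.84 L/h
At steady state, infusion rate R₀ = Css × CL = 39.5 × 41.84 = 1653 mg/h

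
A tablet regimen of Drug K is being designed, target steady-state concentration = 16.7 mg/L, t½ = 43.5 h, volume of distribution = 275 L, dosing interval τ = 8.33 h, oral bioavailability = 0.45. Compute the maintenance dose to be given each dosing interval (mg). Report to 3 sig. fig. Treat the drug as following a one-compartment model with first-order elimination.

k = ln2 / t½ = 0.693147 / 43.5 = 0.01593 h⁻¹
CL = k × Vd = 0.01593 × 275 = 4.381 L/h
At steady state, F × (Dose/τ) = Css × CL.
Dose = Css × CL × τ / F = 16.7 × 4.381 × 8.33 / 0.45 = 1354 mg

1350 mg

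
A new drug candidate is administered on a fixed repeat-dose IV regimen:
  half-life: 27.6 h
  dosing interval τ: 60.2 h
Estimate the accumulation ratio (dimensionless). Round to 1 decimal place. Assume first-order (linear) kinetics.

k = ln2 / t½ = 0.693147 / 27.6 = 0.02511 h⁻¹
e^(−kτ) = e^(−0.02511 × 60.2) = 0.2206
Accumulation ratio R = 1 / (1 − e^(−kτ)) = 1 / (1 − 0.2206) = 1.283

1.3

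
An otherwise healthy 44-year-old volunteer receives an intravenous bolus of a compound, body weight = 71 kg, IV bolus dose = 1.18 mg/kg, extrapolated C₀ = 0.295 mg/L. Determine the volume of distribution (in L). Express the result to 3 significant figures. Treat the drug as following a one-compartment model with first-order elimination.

284 L

Dose = 1.18 × 71 = 83.78 mg
Vd = Dose / C₀ = 83.78 / 0.295 = 284.0 L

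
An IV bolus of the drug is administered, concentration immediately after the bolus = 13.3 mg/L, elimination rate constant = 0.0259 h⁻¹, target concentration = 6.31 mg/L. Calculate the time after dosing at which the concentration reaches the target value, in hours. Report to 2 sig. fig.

t = ln(C₀ / C) / k = ln(13.30 / 6.31) / 0.02590
  = ln(2.108) / 0.02590 = 0.7457 / 0.02590 = 28.79 h

29 h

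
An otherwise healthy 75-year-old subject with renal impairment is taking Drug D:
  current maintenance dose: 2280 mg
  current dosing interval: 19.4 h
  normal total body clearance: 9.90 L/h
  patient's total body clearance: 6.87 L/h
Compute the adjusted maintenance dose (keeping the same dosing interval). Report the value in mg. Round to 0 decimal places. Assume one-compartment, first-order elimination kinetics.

To keep the same average steady-state level, dosing rate must scale with clearance.
CL ratio = 6.87 / 9.90 = 0.6939
New dose (same interval) = 2280 × 0.6939 = 1582 mg

1582 mg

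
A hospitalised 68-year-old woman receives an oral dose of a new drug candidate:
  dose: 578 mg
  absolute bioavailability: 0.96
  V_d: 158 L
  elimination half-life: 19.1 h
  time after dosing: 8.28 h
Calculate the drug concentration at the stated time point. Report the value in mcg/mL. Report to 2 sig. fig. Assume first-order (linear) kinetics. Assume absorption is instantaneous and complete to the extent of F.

Amount reaching circulation = F × Dose = 0.96 × 578.0 = 554.9 mg
C₀ = F·Dose / Vd = 554.9 / 158 = 3.512 mg/L
k = ln2 / t½ = 0.693147 / 19.1 = 0.03629 h⁻¹
C = C₀ · e^(−k·t) = 3.512 × e^(−0.03629 × 8.28)
  = 3.512 × 0.7405 = 2.601 mg/L
(2.601 mg/L = 2.601 mcg/mL)

2.6 mcg/mL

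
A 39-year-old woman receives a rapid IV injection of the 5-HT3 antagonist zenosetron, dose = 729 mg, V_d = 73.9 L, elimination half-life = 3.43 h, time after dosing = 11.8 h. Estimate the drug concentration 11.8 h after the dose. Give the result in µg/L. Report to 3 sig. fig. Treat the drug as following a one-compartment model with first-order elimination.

C₀ = Dose / Vd = 729.0 / 73.9 = 9.865 mg/L
k = ln2 / t½ = 0.693147 / 3.43 = 0.2021 h⁻¹
C = C₀ · e^(−k·t) = 9.865 × e^(−0.2021 × 11.8)
  = 9.865 × 0.09211 = 0.9087 mg/L
Convert: 0.9087 mg/L × 1000 = 908.7 µg/L

909 µg/L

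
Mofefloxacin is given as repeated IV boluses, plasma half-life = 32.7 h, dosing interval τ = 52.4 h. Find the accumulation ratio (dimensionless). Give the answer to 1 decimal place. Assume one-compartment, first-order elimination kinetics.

k = ln2 / t½ = 0.693147 / 32.7 = 0.02120 h⁻¹
e^(−kτ) = e^(−0.02120 × 52.4) = 0.3293
Accumulation ratio R = 1 / (1 − e^(−kτ)) = 1 / (1 − 0.3293) = 1.491

1.5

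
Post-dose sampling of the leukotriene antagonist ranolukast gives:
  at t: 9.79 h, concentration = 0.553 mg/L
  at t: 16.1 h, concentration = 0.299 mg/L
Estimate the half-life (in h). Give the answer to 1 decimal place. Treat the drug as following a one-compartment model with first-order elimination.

7.1 h

k = ln(C₁/C₂) / (t₂ − t₁) = ln(0.553/0.299) / (16.1 − 9.79)
  = 0.6149 / 6.310 = 0.09745 h⁻¹
t½ = ln2 / k = 0.693147 / 0.09745 = 7.113 h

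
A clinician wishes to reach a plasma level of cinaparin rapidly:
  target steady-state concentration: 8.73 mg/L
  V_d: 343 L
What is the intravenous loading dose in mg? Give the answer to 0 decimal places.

2994 mg

LD = Css × Vd = 8.73 × 343 = 2994 mg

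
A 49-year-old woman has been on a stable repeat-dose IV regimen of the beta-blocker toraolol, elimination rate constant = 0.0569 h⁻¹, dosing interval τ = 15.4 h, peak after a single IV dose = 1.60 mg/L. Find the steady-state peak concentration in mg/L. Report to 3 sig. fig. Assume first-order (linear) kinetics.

e^(−kτ) = e^(−0.05690 × 15.4) = 0.4163
Accumulation ratio R = 1 / (1 − e^(−kτ)) = 1 / (1 − 0.4163) = 1.713
Steady-state peak = C₀ × R = 1.60 × 1.713 = 2.741 mg/L

2.74 mg/L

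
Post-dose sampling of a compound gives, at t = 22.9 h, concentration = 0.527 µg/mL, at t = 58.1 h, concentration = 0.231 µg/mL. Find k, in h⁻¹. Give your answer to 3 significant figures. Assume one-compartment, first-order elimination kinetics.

k = ln(C₁/C₂) / (t₂ − t₁) = ln(0.527/0.231) / (58.1 − 22.9)
  = 0.8248 / 35.20 = 0.02343 h⁻¹

0.0234 h⁻¹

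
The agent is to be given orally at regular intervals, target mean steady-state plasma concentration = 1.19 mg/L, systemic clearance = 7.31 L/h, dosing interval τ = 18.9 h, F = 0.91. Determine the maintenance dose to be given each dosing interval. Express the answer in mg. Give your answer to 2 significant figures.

At steady state, F × (Dose/τ) = Css × CL.
Dose = Css × CL × τ / F = 1.19 × 7.310 × 18.9 / 0.91 = 180.7 mg

180 mg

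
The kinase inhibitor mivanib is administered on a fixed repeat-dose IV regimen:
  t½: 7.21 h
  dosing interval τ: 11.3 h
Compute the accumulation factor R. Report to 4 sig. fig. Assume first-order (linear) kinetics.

k = ln2 / t½ = 0.693147 / 7.21 = 0.09614 h⁻¹
e^(−kτ) = e^(−0.09614 × 11.3) = 0.3374
Accumulation ratio R = 1 / (1 − e^(−kτ)) = 1 / (1 − 0.3374) = 1.509

1.509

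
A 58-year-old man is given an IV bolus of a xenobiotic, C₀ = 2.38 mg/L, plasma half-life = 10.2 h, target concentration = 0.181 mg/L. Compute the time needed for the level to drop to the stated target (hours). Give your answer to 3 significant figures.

37.9 h

k = ln2 / t½ = 0.693147 / 10.2 = 0.06796 h⁻¹
t = ln(C₀ / C) / k = ln(2.380 / 0.181) / 0.06796
  = ln(13.15) / 0.06796 = 2.576 / 0.06796 = 37.90 h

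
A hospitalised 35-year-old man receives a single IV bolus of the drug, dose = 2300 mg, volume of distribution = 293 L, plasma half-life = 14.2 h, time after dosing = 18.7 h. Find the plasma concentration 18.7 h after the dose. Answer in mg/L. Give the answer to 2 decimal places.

3.15 mg/L

C₀ = Dose / Vd = 2300 / 293 = 7.850 mg/L
k = ln2 / t½ = 0.693147 / 14.2 = 0.04881 h⁻¹
C = C₀ · e^(−k·t) = 7.850 × e^(−0.04881 × 18.7)
  = 7.850 × 0.4014 = 3.151 mg/L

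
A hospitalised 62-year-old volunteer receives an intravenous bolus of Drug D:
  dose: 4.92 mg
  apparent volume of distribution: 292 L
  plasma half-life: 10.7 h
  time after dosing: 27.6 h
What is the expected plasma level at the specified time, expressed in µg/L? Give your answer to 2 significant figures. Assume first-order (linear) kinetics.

2.8 µg/L

C₀ = Dose / Vd = 4.920 / 292 = 0.01685 mg/L
k = ln2 / t½ = 0.693147 / 10.7 = 0.06478 h⁻¹
C = C₀ · e^(−k·t) = 0.01685 × e^(−0.06478 × 27.6)
  = 0.01685 × 0.1673 = 0.002819 mg/L
Convert: 0.002819 mg/L × 1000 = 2.819 µg/L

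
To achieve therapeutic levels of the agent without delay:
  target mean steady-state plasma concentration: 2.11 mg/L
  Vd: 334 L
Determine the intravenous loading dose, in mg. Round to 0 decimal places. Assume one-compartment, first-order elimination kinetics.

705 mg

LD = Css × Vd = 2.11 × 334 = 704.7 mg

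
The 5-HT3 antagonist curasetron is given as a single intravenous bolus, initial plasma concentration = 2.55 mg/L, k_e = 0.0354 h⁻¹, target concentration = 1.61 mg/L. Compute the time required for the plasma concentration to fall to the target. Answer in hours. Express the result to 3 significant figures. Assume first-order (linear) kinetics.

13.0 h

t = ln(C₀ / C) / k = ln(2.550 / 1.61) / 0.03540
  = ln(1.584) / 0.03540 = 0.4600 / 0.03540 = 12.99 h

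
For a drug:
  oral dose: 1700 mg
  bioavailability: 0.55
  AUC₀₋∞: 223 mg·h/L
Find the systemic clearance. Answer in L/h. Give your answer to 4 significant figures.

4.193 L/h

CL = F·Dose / AUC = 0.55 × 1700 / 223 = 4.193 L/h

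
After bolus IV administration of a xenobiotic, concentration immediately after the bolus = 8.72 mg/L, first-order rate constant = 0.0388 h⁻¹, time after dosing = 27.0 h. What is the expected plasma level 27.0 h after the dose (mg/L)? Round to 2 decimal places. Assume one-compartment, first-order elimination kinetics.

C = C₀ · e^(−k·t) = 8.720 × e^(−0.03880 × 27.0)
  = 8.720 × 0.3508 = 3.059 mg/L

3.06 mg/L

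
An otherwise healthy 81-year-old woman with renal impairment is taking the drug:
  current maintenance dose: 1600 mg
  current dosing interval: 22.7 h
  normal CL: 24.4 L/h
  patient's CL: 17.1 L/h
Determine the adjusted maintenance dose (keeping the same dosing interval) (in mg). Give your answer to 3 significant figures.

To keep the same average steady-state level, dosing rate must scale with clearance.
CL ratio = 17.1 / 24.4 = 0.7008
New dose (same interval) = 1600 × 0.7008 = 1121 mg

1120 mg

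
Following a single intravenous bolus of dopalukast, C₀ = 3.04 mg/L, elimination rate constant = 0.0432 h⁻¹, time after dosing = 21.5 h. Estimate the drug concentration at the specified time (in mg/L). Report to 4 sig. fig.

1.201 mg/L

C = C₀ · e^(−k·t) = 3.040 × e^(−0.04320 × 21.5)
  = 3.040 × 0.3950 = 1.201 mg/L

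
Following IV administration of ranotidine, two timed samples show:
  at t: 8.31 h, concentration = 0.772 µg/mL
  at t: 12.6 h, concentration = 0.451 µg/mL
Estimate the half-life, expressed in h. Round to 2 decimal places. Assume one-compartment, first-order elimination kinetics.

5.53 h

k = ln(C₁/C₂) / (t₂ − t₁) = ln(0.772/0.451) / (12.6 − 8.31)
  = 0.5375 / 4.290 = 0.1253 h⁻¹
t½ = ln2 / k = 0.693147 / 0.1253 = 5.532 h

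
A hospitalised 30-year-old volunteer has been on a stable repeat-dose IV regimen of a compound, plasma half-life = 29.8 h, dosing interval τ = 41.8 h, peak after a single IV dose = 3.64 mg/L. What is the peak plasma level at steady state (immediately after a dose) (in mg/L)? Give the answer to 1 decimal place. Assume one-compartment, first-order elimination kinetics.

k = ln2 / t½ = 0.693147 / 29.8 = 0.02326 h⁻¹
e^(−kτ) = e^(−0.02326 × 41.8) = 0.3782
Accumulation ratio R = 1 / (1 − e^(−kτ)) = 1 / (1 − 0.3782) = 1.608
Steady-state peak = C₀ × R = 3.64 × 1.608 = 5.853 mg/L

5.9 mg/L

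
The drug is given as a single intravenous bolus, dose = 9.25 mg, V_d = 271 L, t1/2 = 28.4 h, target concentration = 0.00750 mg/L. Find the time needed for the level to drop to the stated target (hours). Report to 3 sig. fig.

C₀ = Dose / Vd = 9.250 / 271 = 0.03413 mg/L
k = ln2 / t½ = 0.693147 / 28.4 = 0.02441 h⁻¹
t = ln(C₀ / C) / k = ln(0.03413 / 0.00750) / 0.02441
  = ln(4.551) / 0.02441 = 1.515 / 0.02441 = 62.06 h

62.1 h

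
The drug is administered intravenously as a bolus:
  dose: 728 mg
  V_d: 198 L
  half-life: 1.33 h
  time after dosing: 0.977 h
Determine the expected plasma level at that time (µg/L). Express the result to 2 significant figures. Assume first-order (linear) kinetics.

C₀ = Dose / Vd = 728.0 / 198 = 3.677 mg/L
k = ln2 / t½ = 0.693147 / 1.33 = 0.5212 h⁻¹
C = C₀ · e^(−k·t) = 3.677 × e^(−0.5212 × 0.977)
  = 3.677 × 0.6010 = 2.210 mg/L
Convert: 2.210 mg/L × 1000 = 2210 µg/L

2200 µg/L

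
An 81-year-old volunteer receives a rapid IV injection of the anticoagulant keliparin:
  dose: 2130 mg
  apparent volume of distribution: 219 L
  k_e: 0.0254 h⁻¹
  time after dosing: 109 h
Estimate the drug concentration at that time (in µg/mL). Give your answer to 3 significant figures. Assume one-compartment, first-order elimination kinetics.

0.610 µg/mL

C₀ = Dose / Vd = 2130 / 219 = 9.726 mg/L
C = C₀ · e^(−k·t) = 9.726 × e^(−0.02540 × 109)
  = 9.726 × 0.06275 = 0.6103 mg/L
(0.6103 mg/L = 0.6103 µg/mL)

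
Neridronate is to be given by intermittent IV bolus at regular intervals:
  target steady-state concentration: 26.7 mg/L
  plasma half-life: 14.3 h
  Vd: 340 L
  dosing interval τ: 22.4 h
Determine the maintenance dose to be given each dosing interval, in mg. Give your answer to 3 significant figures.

9860 mg

k = ln2 / t½ = 0.693147 / 14.3 = 0.04847 h⁻¹
CL = k × Vd = 0.04847 × 340 = 16.48 L/h
At steady state, Dose/τ = Css × CL.
Dose = Css × CL × τ = 26.7 × 16.48 × 22.4 = 9856 mg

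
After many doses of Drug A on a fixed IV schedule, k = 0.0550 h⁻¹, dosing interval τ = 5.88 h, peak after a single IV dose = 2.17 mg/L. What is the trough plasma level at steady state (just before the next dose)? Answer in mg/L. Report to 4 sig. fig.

5.683 mg/L

e^(−kτ) = e^(−0.05500 × 5.88) = 0.7237
Accumulation ratio R = 1 / (1 − e^(−kτ)) = 1 / (1 − 0.7237) = 3.619
Steady-state trough = C₀ × R × e^(−kτ) = 2.17 × 3.619 × 0.7237 = 5.683 mg/L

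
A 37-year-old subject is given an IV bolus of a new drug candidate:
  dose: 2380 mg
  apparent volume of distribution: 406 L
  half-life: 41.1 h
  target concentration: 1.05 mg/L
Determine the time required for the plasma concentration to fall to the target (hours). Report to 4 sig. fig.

C₀ = Dose / Vd = 2380 / 406 = 5.862 mg/L
k = ln2 / t½ = 0.693147 / 41.1 = 0.01686 h⁻¹
t = ln(C₀ / C) / k = ln(5.862 / 1.05) / 0.01686
  = ln(5.583) / 0.01686 = 1.720 / 0.01686 = 102.0 h

102.0 h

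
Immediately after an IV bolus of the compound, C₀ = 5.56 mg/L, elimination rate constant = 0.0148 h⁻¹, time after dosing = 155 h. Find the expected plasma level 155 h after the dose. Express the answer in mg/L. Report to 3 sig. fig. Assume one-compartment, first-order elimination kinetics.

C = C₀ · e^(−k·t) = 5.560 × e^(−0.01480 × 155)
  = 5.560 × 0.1009 = 0.5610 mg/L

0.561 mg/L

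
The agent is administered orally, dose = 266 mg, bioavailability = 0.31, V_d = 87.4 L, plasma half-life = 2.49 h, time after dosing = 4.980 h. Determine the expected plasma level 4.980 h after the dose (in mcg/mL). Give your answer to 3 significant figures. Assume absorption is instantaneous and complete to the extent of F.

Amount reaching circulation = F × Dose = 0.31 × 266.0 = 82.46 mg
C₀ = F·Dose / Vd = 82.46 / 87.4 = 0.9435 mg/L
k = ln2 / t½ = 0.693147 / 2.49 = 0.2784 h⁻¹
t / t½ = 4.980 / 2.49 = 2 half-lives
C = C₀ × (1/2)^2 = 0.9435 × 0.2500 = 0.2359 mg/L
(0.2359 mg/L = 0.2359 mcg/mL)

0.236 mcg/mL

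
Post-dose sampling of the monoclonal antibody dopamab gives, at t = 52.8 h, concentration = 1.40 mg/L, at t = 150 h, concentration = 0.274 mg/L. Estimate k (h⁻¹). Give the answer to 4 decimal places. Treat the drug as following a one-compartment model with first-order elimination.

0.0168 h⁻¹

k = ln(C₁/C₂) / (t₂ − t₁) = ln(1.40/0.274) / (150 − 52.8)
  = 1.631 / 97.20 = 0.01678 h⁻¹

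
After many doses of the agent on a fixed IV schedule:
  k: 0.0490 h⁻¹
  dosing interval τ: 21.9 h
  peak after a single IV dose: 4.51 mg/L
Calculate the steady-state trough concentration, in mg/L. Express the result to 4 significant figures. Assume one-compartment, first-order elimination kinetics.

2.344 mg/L

e^(−kτ) = e^(−0.04900 × 21.9) = 0.3419
Accumulation ratio R = 1 / (1 − e^(−kτ)) = 1 / (1 − 0.3419) = 1.520
Steady-state trough = C₀ × R × e^(−kτ) = 4.51 × 1.520 × 0.3419 = 2.344 mg/L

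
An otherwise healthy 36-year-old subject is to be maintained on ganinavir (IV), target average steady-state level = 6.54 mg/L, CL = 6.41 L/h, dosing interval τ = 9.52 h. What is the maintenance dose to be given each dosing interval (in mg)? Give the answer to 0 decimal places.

At steady state, Dose/τ = Css × CL.
Dose = Css × CL × τ = 6.54 × 6.410 × 9.52 = 399.1 mg

399 mg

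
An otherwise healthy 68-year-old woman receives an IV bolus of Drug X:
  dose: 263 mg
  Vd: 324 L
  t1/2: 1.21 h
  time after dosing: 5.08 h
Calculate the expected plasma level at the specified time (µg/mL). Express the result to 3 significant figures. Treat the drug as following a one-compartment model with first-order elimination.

C₀ = Dose / Vd = 263.0 / 324 = 0.8117 mg/L
k = ln2 / t½ = 0.693147 / 1.21 = 0.5728 h⁻¹
C = C₀ · e^(−k·t) = 0.8117 × e^(−0.5728 × 5.08)
  = 0.8117 × 0.05449 = 0.04423 mg/L
(0.04423 mg/L = 0.04423 µg/mL)

0.0442 µg/mL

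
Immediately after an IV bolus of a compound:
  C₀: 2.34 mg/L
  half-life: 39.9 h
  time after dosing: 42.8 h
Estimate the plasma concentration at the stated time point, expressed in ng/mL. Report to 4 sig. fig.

k = ln2 / t½ = 0.693147 / 39.9 = 0.01737 h⁻¹
C = C₀ · e^(−k·t) = 2.340 × e^(−0.01737 × 42.8)
  = 2.340 × 0.4755 = 1.113 mg/L
Convert: 1.113 mg/L × 1000 = 1113 ng/mL

1113 ng/mL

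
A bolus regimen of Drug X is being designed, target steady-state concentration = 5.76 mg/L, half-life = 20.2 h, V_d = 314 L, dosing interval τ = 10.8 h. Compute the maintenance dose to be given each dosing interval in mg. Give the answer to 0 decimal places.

k = ln2 / t½ = 0.693147 / 20.2 = 0.03431 h⁻¹
CL = k × Vd = 0.03431 × 314 = 10.77 L/h
At steady state, Dose/τ = Css × CL.
Dose = Css × CL × τ = 5.76 × 10.77 × 10.8 = 670.0 mg

670 mg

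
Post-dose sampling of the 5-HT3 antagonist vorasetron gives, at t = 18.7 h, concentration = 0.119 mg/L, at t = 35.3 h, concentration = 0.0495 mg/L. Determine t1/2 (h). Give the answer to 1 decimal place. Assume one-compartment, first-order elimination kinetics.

13.1 h

k = ln(C₁/C₂) / (t₂ − t₁) = ln(0.119/0.0495) / (35.3 − 18.7)
  = 0.8772 / 16.60 = 0.05284 h⁻¹
t½ = ln2 / k = 0.693147 / 0.05284 = 13.12 h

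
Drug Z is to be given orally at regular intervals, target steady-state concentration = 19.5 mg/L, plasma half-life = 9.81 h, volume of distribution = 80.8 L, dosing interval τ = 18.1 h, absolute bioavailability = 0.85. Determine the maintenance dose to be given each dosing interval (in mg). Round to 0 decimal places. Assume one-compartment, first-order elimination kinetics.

k = ln2 / t½ = 0.693147 / 9.81 = 0.07066 h⁻¹
CL = k × Vd = 0.07066 × 80.8 = 5.709 L/h
At steady state, F × (Dose/τ) = Css × CL.
Dose = Css × CL × τ / F = 19.5 × 5.709 × 18.1 / 0.85 = 2371 mg

2371 mg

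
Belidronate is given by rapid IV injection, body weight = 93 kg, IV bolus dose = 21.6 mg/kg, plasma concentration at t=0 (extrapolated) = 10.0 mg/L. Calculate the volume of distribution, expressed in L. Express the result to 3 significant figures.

Dose = 21.6 × 93 = 2009 mg
Vd = Dose / C₀ = 2009 / 10.0 = 200.9 L

201 L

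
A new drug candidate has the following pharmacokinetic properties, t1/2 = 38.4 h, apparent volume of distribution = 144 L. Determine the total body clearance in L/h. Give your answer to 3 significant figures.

2.60 L/h

k = ln2 / t½ = 0.693147 / 38.4 = 0.01805 h⁻¹
CL = k × Vd = 0.01805 × 144 = 2.599 L/h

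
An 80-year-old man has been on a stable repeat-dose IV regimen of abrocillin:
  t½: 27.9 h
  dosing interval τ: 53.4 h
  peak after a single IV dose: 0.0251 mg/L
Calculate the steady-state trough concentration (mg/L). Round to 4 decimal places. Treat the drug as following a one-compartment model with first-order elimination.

k = ln2 / t½ = 0.693147 / 27.9 = 0.02484 h⁻¹
e^(−kτ) = e^(−0.02484 × 53.4) = 0.2654
Accumulation ratio R = 1 / (1 − e^(−kτ)) = 1 / (1 − 0.2654) = 1.361
Steady-state trough = C₀ × R × e^(−kτ) = 0.0251 × 1.361 × 0.2654 = 0.009066 mg/L

0.0091 mg/L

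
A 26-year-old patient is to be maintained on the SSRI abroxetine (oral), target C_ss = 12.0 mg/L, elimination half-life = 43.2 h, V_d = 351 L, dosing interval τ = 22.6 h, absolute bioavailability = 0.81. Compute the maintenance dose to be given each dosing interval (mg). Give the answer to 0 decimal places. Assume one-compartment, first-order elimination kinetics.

1886 mg

k = ln2 / t½ = 0.693147 / 43.2 = 0.01605 h⁻¹
CL = k × Vd = 0.01605 × 351 = 5.634 L/h
At steady state, F × (Dose/τ) = Css × CL.
Dose = Css × CL × τ / F = 12.0 × 5.634 × 22.6 / 0.81 = 1886 mg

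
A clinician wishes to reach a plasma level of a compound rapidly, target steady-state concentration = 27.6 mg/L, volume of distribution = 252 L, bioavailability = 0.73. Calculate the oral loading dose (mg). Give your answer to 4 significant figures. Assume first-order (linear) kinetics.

LD = Css × Vd / F = 27.6 × 252 / 0.73 = 9528 mg

9528 mg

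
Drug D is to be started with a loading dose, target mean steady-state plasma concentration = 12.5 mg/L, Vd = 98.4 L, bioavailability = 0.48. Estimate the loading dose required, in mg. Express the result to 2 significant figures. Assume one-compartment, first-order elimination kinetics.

2600 mg

LD = Css × Vd / F = 12.5 × 98.4 / 0.48 = 2563 mg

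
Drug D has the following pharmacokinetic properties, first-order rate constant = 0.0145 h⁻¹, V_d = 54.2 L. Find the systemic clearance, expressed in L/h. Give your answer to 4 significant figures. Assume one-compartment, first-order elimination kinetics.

0.7859 L/h

CL = k × Vd = 0.0145 × 54.2 = 0.7859 L/h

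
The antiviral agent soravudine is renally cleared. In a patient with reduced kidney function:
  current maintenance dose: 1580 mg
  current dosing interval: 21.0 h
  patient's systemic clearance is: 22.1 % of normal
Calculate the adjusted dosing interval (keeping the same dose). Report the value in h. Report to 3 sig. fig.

95.0 h

To keep the same average steady-state level, dosing rate must scale with clearance.
CL ratio = 22.1 / 100 = 0.2210
New interval (same dose) = 21.0 / 0.2210 = 95.02 h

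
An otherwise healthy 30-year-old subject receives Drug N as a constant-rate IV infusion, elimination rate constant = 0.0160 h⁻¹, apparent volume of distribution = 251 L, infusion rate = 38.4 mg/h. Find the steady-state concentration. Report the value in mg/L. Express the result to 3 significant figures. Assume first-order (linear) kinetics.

9.56 mg/L

CL = k × Vd = 0.01600 × 251 = 4.016 L/h
At steady state Css = R₀ / CL = 38.4 / 4.016 = 9.562 mg/L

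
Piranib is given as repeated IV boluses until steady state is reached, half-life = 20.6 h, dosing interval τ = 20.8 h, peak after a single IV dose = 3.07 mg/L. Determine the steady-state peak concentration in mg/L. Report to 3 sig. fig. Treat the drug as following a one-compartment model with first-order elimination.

6.10 mg/L

k = ln2 / t½ = 0.693147 / 20.6 = 0.03365 h⁻¹
e^(−kτ) = e^(−0.03365 × 20.8) = 0.4966
Accumulation ratio R = 1 / (1 − e^(−kτ)) = 1 / (1 − 0.4966) = 1.986
Steady-state peak = C₀ × R = 3.07 × 1.986 = 6.097 mg/L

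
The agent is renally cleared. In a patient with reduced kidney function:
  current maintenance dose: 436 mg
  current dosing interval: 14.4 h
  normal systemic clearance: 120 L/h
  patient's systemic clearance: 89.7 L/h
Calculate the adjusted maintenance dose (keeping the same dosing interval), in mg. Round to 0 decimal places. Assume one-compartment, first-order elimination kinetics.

To keep the same average steady-state level, dosing rate must scale with clearance.
CL ratio = 89.7 / 120 = 0.7475
New dose (same interval) = 436 × 0.7475 = 325.9 mg

326 mg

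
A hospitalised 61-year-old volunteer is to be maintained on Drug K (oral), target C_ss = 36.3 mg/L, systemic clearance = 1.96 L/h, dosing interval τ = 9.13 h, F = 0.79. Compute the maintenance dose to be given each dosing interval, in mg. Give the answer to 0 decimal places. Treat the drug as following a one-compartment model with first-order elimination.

At steady state, F × (Dose/τ) = Css × CL.
Dose = Css × CL × τ / F = 36.3 × 1.960 × 9.13 / 0.79 = 822.3 mg

822 mg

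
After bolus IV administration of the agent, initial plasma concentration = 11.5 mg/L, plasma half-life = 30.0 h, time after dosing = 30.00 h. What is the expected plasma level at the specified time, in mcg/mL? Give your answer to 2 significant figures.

k = ln2 / t½ = 0.693147 / 30.0 = 0.02310 h⁻¹
t / t½ = 30.00 / 30.0 = 1 half-lives
C = C₀ × (1/2)^1 = 11.50 × 0.5000 = 5.750 mg/L
(5.750 mg/L = 5.750 mcg/mL)

5.8 mcg/mL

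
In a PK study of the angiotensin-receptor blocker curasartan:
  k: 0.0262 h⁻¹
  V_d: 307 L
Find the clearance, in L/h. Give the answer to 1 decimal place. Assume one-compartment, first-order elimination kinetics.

8.0 L/h

CL = k × Vd = 0.0262 × 307 = 8.043 L/h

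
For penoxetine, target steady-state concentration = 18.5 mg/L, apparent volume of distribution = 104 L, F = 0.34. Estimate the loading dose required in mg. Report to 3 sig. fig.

5660 mg

LD = Css × Vd / F = 18.5 × 104 / 0.34 = 5659 mg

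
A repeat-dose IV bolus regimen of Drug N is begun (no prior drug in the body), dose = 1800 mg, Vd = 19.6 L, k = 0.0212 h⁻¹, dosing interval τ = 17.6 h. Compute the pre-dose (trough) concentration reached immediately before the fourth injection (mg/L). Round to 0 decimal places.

137 mg/L

C₀ per dose = Dose / Vd = 1800 / 19.6 = 91.84 mg/L
Fraction remaining after one interval: r = e^(−kτ) = e^(−0.02120 × 17.6) = 0.6886
Before dose 4, 3 doses have been given (aged 1τ, 2τ, 3τ).
C_trough = C₀ × (r + r² + … + r^3) = C₀ × r(1−r^3)/(1−r)
        = 91.84 × 0.6886 × (1 − 0.3265) / (1 − 0.6886) = 136.8 mg/L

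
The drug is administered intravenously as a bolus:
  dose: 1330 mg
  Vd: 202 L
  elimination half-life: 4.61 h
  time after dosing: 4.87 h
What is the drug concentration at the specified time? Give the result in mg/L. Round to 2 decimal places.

C₀ = Dose / Vd = 1330 / 202 = 6.584 mg/L
k = ln2 / t½ = 0.693147 / 4.61 = 0.1504 h⁻¹
C = C₀ · e^(−k·t) = 6.584 × e^(−0.1504 × 4.87)
  = 6.584 × 0.4807 = 3.165 mg/L

3.17 mg/L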